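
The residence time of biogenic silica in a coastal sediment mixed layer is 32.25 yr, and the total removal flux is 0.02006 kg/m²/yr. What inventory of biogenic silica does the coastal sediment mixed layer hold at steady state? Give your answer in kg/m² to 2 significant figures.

τ = M/F ⇒ M = τ × F = 32.25 × 0.02006 = 0.6469 kg/m².

0.65 kg/m²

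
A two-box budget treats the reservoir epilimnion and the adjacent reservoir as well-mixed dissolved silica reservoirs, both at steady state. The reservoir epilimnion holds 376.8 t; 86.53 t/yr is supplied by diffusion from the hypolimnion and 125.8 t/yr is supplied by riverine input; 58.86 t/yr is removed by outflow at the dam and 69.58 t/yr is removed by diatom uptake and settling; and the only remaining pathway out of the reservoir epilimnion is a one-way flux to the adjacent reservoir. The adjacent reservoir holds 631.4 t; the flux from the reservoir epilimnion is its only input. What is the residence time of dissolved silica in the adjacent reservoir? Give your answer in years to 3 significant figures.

Balance the reservoir epilimnion: ΣF_in = 86.53 + 125.8 = 212.33 t/yr.
Flux to the adjacent reservoir = ΣF_in − (58.86 + 69.58) = 83.890 t/yr.
At steady state the output of the adjacent reservoir equals its input, 83.890 t/yr.
τ = M / F = 631.4 / 83.890 = 7.527 yr.

7.53 yr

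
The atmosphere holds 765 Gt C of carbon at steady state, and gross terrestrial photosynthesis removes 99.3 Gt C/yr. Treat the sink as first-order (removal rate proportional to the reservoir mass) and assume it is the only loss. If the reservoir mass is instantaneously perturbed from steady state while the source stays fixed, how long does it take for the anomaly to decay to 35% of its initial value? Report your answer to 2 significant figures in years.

8.1 yr

For a linear reservoir the anomaly decays as exp(−t/τ) with τ = M/F = 765/99.3 = 7.704 yr.
exp(−t/τ) = 0.35 ⇒ t = −τ ln(0.35) = 7.704 × 1.050 = 8.088 yr.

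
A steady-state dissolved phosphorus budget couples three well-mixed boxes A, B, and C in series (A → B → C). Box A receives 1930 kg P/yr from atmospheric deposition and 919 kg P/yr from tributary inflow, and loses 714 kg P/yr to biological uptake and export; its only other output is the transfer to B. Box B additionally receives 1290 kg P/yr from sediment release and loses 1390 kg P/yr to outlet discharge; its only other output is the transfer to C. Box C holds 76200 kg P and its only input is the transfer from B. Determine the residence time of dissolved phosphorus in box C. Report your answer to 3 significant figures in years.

Box A: F(A→B) = (1930 + 919) − 714 = 2135.0 kg P/yr.
Box B: F(B→C) = (2135.0 + 1290) − 1390 = 2035.0 kg P/yr.
Box C throughput = its input = 2035.0 kg P/yr; τ = 76200 / 2035.0 = 37.44 yr.

37.4 yr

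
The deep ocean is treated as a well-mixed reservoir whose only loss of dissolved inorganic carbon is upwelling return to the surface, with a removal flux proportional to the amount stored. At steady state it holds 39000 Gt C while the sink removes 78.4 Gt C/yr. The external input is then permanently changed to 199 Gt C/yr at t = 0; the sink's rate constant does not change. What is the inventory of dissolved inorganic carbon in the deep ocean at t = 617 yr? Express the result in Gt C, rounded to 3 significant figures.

Residence time τ = M₀/F₀ = 497.4 yr. The eventual steady state is M_∞ = M₀·(F₁/F₀) = 39000 × 199/78.4 = 98992 Gt C.
The anomaly ΔM(t) = M(t) − M_∞ decays as ΔM₀·e^(−t/τ) with ΔM₀ = 39000 − 98992 = −59990 Gt C.
At t = 617 yr, e^(−t/τ) = e^(−1.240) = 0.2893, so ΔM = −17360 Gt C and M = 98992 − 17360 = 81637 Gt C.

81600 Gt C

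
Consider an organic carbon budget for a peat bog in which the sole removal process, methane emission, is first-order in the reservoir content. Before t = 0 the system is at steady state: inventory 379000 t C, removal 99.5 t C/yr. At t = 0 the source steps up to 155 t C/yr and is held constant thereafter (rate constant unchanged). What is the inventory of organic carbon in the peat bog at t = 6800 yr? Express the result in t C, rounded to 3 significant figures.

The sink rate constant is k = F₀/M₀ = 99.5/379000 = 0.0002625 yr⁻¹.
Solving dM/dt = F₁ − kM with M(0) = M₀ gives M(t) = F₁/k + (M₀ − F₁/k)·e^(−kt).
F₁/k = 155/0.0002625 = 590400 t C; kt = 0.0002625 × 6800 = 1.785, e^(−kt) = 0.1678.
M(6800) = 590400 + (379000 − 590400) × 0.1678 = 590400 − 35460 = 554940 t C.

555000 t C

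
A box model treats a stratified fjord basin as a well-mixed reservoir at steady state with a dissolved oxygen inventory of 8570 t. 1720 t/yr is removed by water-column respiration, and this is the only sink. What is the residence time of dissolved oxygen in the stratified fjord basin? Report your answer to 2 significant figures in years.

τ = M / F = 8570 / 1720 = 4.983 yr.

5.0 yr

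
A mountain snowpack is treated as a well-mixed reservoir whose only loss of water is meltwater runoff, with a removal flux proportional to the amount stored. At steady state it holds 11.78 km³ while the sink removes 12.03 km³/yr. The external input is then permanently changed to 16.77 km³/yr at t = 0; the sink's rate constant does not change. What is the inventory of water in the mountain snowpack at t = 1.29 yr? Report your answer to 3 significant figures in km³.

15.2 km³

Residence time τ = M₀/F₀ = 0.9792 yr. The eventual steady state is M_∞ = M₀·(F₁/F₀) = 11.78 × 16.77/12.03 = 16.421 km³.
The anomaly ΔM(t) = M(t) − M_∞ decays as ΔM₀·e^(−t/τ) with ΔM₀ = 11.78 − 16.421 = −4.641 km³.
At t = 1.29 yr, e^(−t/τ) = e^(−1.317) = 0.2678, so ΔM = −1.243 km³ and M = 16.421 − 1.243 = 15.178 km³.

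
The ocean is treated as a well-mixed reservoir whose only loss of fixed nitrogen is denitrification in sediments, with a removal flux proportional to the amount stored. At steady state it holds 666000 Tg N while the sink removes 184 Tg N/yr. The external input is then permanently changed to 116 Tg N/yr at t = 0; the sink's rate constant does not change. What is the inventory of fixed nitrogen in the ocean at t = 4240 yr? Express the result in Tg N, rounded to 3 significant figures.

The sink rate constant is k = F₀/M₀ = 184/666000 = 0.0002763 yr⁻¹.
Solving dM/dt = F₁ − kM with M(0) = M₀ gives M(t) = F₁/k + (M₀ − F₁/k)·e^(−kt).
F₁/k = 116/0.0002763 = 419870 Tg N; kt = 0.0002763 × 4240 = 1.171, e^(−kt) = 0.3099.
M(4240) = 419870 + (666000 − 419870) × 0.3099 = 419870 + 76280 = 496150 Tg N.

496000 Tg N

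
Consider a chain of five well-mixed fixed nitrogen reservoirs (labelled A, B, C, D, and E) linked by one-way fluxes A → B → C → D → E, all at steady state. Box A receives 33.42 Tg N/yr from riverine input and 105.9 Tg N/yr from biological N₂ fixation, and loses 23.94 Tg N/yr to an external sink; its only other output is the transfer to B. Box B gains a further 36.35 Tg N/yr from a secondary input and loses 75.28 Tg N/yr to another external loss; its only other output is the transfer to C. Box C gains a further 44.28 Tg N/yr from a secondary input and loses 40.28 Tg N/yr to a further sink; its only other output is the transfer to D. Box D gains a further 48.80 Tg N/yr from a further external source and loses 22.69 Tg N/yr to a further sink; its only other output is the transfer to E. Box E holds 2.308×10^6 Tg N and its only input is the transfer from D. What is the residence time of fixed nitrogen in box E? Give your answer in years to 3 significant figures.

Box A: F(A→B) = (33.42 + 105.9) − 23.94 = 115.38 Tg N/yr.
Box B: F(B→C) = (115.38 + 36.35) − 75.28 = 76.450 Tg N/yr.
Box C: F(C→D) = (76.450 + 44.28) − 40.28 = 80.450 Tg N/yr.
Box D: F(D→E) = (80.450 + 48.80) − 22.69 = 106.56 Tg N/yr.
Box E throughput = its input = 106.56 Tg N/yr; τ = 2.308×10^6 / 106.56 = 21660 yr.

21700 yr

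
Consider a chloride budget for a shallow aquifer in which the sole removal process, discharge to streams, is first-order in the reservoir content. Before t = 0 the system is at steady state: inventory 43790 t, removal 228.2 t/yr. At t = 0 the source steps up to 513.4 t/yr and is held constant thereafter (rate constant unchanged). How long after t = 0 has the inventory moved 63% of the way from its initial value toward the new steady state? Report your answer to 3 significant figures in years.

τ = M₀/F₀ = 43790/228.2 = 191.9 yr.
The remaining gap fraction is e^(−t/τ); 63% covered ⇒ e^(−t/τ) = 0.370.
t = −τ ln(0.370) = 191.9 × 0.9943 = 190.8 yr.

191 yr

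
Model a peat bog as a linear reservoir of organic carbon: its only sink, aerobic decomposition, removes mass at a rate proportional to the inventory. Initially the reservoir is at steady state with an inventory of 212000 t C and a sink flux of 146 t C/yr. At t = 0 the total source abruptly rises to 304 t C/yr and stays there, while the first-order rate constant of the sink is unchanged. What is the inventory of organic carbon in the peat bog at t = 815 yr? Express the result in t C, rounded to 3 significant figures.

τ = M₀/F₀ = 212000/146 = 1452 yr; rate constant k = 1/τ.
New steady state M_∞ = F₁/k = F₁·τ = 304 × 1452 = 441420 t C.
M(t) = M_∞ + (M₀ − M_∞)·e^(−t/τ); t/τ = 815/1452 = 0.5613, so e^(−t/τ) = 0.5705.
M(t) = 441420 − 229400 × 0.5705 = 310540 t C.

311000 t C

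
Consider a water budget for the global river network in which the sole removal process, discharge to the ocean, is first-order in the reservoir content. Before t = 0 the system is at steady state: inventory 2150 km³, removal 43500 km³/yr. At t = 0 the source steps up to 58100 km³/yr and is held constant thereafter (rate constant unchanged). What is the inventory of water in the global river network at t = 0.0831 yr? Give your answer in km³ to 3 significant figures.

The sink rate constant is k = F₀/M₀ = 43500/2150 = 20.23 yr⁻¹.
Solving dM/dt = F₁ − kM with M(0) = M₀ gives M(t) = F₁/k + (M₀ − F₁/k)·e^(−kt).
F₁/k = 58100/20.23 = 2871.6 km³; kt = 20.23 × 0.0831 = 1.681, e^(−kt) = 0.1861.
M(0.0831) = 2871.6 + (2150 − 2871.6) × 0.1861 = 2871.6 − 134.3 = 2737.3 km³.

2740 km³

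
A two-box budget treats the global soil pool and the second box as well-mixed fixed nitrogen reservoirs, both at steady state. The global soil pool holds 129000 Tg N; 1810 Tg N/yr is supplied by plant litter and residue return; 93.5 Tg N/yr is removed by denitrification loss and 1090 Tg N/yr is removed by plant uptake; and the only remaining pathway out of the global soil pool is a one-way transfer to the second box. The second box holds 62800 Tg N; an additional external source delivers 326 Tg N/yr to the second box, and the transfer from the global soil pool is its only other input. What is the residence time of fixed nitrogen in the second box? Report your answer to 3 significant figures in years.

Balance the global soil pool: ΣF_in = 1810.0 Tg N/yr.
Transfer to the second box = ΣF_in − (93.5 + 1090) = 626.50 Tg N/yr.
Total input to the second box = 626.50 + 326 = 952.50 Tg N/yr; at steady state this equals its total output.
τ = M / F = 62800 / 952.50 = 65.93 yr.

65.9 yr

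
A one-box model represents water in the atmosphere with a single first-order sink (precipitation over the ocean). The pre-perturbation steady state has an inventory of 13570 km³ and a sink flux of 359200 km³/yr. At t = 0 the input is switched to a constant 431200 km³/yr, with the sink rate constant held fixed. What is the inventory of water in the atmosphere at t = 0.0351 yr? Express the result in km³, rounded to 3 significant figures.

The sink rate constant is k = F₀/M₀ = 359200/13570 = 26.47 yr⁻¹.
Solving dM/dt = F₁ − kM with M(0) = M₀ gives M(t) = F₁/k + (M₀ − F₁/k)·e^(−kt).
F₁/k = 431200/26.47 = 16290 km³; kt = 26.47 × 0.0351 = 0.9291, e^(−kt) = 0.3949.
M(0.0351) = 16290 + (13570 − 16290) × 0.3949 = 16290 − 1074 = 15216 km³.

15200 km³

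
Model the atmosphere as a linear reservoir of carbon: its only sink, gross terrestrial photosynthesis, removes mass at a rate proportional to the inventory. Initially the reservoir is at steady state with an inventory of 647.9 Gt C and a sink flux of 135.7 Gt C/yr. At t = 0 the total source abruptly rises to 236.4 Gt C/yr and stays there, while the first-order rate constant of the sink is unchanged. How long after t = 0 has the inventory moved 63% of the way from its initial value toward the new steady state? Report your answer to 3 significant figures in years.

τ = M₀/F₀ = 647.9/135.7 = 4.775 yr.
The remaining gap fraction is e^(−t/τ); 63% covered ⇒ e^(−t/τ) = 0.370.
t = −τ ln(0.370) = 4.775 × 0.9943 = 4.747 yr.

4.75 yr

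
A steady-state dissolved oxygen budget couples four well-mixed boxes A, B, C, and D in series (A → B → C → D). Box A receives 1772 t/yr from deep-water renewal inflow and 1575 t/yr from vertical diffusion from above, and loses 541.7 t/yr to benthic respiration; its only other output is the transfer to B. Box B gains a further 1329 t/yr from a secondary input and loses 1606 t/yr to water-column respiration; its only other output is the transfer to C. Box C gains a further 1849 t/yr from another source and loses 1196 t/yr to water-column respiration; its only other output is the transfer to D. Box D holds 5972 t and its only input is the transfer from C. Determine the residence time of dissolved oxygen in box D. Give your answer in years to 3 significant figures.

1.88 yr

Box A: F(A→B) = (1772 + 1575) − 541.7 = 2805.3 t/yr.
Box B: F(B→C) = (2805.3 + 1329) − 1606 = 2528.3 t/yr.
Box C: F(C→D) = (2528.3 + 1849) − 1196 = 3181.3 t/yr.
Box D throughput = its input = 3181.3 t/yr; τ = 5972 / 3181.3 = 1.877 yr.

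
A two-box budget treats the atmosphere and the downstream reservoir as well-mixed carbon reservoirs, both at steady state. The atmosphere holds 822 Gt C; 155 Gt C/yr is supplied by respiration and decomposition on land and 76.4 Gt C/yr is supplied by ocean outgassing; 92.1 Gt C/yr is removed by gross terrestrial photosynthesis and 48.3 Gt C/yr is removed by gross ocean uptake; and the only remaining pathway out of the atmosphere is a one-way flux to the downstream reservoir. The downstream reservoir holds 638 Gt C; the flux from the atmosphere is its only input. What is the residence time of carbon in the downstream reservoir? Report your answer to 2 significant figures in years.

7.0 yr

Balance the atmosphere: ΣF_in = 155 + 76.4 = 231.40 Gt C/yr.
Flux to the downstream reservoir = ΣF_in − (92.1 + 48.3) = 91.000 Gt C/yr.
At steady state the output of the downstream reservoir equals its input, 91.000 Gt C/yr.
τ = M / F = 638 / 91.000 = 7.011 yr.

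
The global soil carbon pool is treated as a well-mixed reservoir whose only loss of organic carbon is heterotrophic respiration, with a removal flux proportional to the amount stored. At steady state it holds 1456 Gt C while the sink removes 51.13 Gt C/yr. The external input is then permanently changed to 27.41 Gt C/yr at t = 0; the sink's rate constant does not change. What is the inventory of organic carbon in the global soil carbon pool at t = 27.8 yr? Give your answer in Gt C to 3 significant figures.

1040 Gt C

Residence time τ = M₀/F₀ = 28.48 yr. The eventual steady state is M_∞ = M₀·(F₁/F₀) = 1456 × 27.41/51.13 = 780.54 Gt C.
The anomaly ΔM(t) = M(t) − M_∞ decays as ΔM₀·e^(−t/τ) with ΔM₀ = 1456 − 780.54 = 675.5 Gt C.
At t = 27.8 yr, e^(−t/τ) = e^(−0.9762) = 0.3767, so ΔM = 254.5 Gt C and M = 780.54 + 254.5 = 1035.0 Gt C.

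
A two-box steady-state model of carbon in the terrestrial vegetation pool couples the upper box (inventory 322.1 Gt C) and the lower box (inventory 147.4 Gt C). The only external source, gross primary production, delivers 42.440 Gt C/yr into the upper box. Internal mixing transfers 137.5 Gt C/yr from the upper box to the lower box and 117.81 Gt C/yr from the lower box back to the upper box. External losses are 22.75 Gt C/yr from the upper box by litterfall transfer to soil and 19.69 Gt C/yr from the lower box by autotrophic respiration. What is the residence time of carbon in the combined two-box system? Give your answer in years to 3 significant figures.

Residence time in the combined system uses the total inventory and the total *external* removal — internal exchanges between the two boxes cancel.
M_total = 322.1 + 147.4 = 469.50 Gt C.
ΣF_external_out = 22.75 + 19.69 = 42.440 Gt C/yr.
τ = M_total / ΣF_ext = 469.50 / 42.440 = 11.06 yr.

11.1 yr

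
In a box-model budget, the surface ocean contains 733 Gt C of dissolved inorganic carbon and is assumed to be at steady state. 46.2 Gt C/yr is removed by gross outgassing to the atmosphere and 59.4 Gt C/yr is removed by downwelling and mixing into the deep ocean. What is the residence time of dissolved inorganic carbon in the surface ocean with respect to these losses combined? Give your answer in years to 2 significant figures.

6.9 yr

Total removal = 46.20 + 59.40 = 105.60 Gt C/yr.
τ = M / ΣF_out = 733 / 105.60 = 6.941 yr.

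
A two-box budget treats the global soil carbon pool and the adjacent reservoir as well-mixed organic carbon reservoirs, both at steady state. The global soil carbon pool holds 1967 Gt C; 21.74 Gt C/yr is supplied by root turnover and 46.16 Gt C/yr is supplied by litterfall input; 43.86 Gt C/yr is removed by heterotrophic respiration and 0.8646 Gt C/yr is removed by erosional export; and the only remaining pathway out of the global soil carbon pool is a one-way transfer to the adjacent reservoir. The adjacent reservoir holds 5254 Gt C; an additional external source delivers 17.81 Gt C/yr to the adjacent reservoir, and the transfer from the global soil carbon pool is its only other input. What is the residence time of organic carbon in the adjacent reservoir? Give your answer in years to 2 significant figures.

Balance the global soil carbon pool: ΣF_in = 21.74 + 46.16 = 67.900 Gt C/yr.
Transfer to the adjacent reservoir = ΣF_in − (43.86 + 0.8646) = 23.175 Gt C/yr.
Total input to the adjacent reservoir = 23.175 + 17.81 = 40.985 Gt C/yr; at steady state this equals its total output.
τ = M / F = 5254 / 40.985 = 128.2 yr.

130 yr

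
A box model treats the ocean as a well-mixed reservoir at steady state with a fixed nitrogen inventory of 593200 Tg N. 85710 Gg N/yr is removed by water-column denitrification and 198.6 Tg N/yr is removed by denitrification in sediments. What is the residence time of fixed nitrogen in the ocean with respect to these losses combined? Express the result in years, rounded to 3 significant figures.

Convert the water-column denitrification flux: 85710 Gg N/yr = 85.71 Tg N/yr.
Total removal = 85.71 + 198.6 = 284.31 Tg N/yr.
τ = M / ΣF_out = 593200 / 284.31 = 2086 yr.

2090 yr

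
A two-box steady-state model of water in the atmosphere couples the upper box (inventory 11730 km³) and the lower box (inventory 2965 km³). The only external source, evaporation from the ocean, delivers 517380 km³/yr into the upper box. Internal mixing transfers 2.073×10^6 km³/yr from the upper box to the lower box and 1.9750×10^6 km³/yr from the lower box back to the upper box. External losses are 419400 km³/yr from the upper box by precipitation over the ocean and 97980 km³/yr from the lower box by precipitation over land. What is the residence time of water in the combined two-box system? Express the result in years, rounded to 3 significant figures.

For the system as a whole, the A↔B exchange is internal and contributes nothing to the throughput; only the external sinks remove mass.
M_total = 11730 + 2965 = 14695 km³.
ΣF_external_out = 419400 + 97980 = 517380 km³/yr.
τ = M_total / ΣF_ext = 14695 / 517380 = 0.02840 yr.

0.0284 yr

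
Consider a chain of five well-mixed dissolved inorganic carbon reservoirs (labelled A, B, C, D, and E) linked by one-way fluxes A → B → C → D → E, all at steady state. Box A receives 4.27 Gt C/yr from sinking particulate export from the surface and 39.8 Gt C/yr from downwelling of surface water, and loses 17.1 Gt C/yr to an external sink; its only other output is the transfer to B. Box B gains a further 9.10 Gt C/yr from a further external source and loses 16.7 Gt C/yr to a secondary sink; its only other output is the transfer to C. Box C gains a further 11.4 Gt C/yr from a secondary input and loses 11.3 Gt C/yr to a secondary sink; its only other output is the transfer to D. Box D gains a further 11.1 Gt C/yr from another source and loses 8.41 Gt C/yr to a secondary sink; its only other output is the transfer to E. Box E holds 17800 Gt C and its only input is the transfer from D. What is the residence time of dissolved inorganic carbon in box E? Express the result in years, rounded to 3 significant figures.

803 yr

Box A: F(A→B) = (4.27 + 39.8) − 17.1 = 26.970 Gt C/yr.
Box B: F(B→C) = (26.970 + 9.10) − 16.7 = 19.370 Gt C/yr.
Box C: F(C→D) = (19.370 + 11.4) − 11.3 = 19.470 Gt C/yr.
Box D: F(D→E) = (19.470 + 11.1) − 8.41 = 22.160 Gt C/yr.
Box E throughput = its input = 22.160 Gt C/yr; τ = 17800 / 22.160 = 803.2 yr.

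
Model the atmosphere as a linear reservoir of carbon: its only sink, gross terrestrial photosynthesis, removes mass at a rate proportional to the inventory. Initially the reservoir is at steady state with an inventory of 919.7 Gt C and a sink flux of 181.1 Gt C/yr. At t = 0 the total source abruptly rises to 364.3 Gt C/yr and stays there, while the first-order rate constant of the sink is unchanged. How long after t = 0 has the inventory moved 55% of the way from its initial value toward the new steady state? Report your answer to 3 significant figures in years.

4.06 yr

τ = M₀/F₀ = 919.7/181.1 = 5.078 yr.
The remaining gap fraction is e^(−t/τ); 55% covered ⇒ e^(−t/τ) = 0.450.
t = −τ ln(0.450) = 5.078 × 0.7985 = 4.055 yr.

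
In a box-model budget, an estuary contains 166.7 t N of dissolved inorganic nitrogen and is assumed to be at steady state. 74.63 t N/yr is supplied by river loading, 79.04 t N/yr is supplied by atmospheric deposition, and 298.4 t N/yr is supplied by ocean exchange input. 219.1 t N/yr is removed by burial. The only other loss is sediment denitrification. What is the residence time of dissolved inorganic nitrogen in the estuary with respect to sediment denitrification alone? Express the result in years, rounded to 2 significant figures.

0.72 yr

At steady state ΣF_in = ΣF_out.
ΣF_in = 74.63 + 79.04 + 298.4 = 452.07 t N/yr.
Sediment denitrification flux = ΣF_in − (219.1) = 452.07 − 219.1 = 233.0 t N/yr.
τ = M / F = 166.7 / 233.0 = 0.7155 yr.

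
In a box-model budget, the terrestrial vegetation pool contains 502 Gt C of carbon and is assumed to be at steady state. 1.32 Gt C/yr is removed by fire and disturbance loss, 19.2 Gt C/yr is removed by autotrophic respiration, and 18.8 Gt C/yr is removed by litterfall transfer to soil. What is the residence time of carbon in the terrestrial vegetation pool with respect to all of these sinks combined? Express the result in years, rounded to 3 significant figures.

12.8 yr

Total removal flux = 1.32 + 19.2 + 18.8 = 39.320 Gt C/yr.
τ = M / ΣF_out = 502 / 39.320 = 12.77 yr.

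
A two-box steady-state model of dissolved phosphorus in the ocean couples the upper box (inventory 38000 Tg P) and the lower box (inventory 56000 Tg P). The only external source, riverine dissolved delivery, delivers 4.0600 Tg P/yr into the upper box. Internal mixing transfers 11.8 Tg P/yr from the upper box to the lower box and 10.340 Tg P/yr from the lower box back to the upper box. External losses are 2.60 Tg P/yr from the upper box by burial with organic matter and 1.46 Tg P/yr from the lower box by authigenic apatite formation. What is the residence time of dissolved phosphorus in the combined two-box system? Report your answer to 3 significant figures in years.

For the system as a whole, the A↔B exchange is internal and contributes nothing to the throughput; only the external sinks remove mass.
M_total = 38000 + 56000 = 94000 Tg P.
ΣF_external_out = 2.60 + 1.46 = 4.0600 Tg P/yr.
τ = M_total / ΣF_ext = 94000 / 4.0600 = 23150 yr.

23200 yr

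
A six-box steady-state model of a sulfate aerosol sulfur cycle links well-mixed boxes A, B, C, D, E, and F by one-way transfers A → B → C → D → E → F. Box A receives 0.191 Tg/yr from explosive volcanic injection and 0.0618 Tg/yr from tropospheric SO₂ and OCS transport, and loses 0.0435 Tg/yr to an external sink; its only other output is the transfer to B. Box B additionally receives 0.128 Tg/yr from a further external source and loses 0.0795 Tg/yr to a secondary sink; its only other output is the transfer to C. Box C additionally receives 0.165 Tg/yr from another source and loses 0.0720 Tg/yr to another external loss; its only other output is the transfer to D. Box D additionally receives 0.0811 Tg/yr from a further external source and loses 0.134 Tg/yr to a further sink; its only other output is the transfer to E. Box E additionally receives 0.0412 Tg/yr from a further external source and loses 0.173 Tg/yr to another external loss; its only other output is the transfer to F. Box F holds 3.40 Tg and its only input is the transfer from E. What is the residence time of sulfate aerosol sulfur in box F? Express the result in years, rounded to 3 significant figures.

20.5 yr

Box A: F(A→B) = (0.191 + 0.0618) − 0.0435 = 0.20930 Tg/yr.
Box B: F(B→C) = (0.20930 + 0.128) − 0.0795 = 0.25780 Tg/yr.
Box C: F(C→D) = (0.25780 + 0.165) − 0.0720 = 0.35080 Tg/yr.
Box D: F(D→E) = (0.35080 + 0.0811) − 0.134 = 0.29790 Tg/yr.
Box E: F(E→F) = (0.29790 + 0.0412) − 0.173 = 0.16610 Tg/yr.
Box F throughput = its input = 0.16610 Tg/yr; τ = 3.40 / 0.16610 = 20.47 yr.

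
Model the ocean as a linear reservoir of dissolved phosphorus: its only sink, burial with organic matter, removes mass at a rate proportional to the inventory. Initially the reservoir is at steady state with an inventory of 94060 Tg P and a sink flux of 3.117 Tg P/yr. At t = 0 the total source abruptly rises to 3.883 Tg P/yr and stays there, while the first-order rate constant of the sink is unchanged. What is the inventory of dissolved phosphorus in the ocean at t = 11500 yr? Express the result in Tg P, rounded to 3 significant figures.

τ = M₀/F₀ = 94060/3.117 = 30180 yr; rate constant k = 1/τ.
New steady state M_∞ = F₁/k = F₁·τ = 3.883 × 30180 = 117180 Tg P.
M(t) = M_∞ + (M₀ − M_∞)·e^(−t/τ); t/τ = 11500/30180 = 0.3811, so e^(−t/τ) = 0.6831.
M(t) = 117180 − 23120 × 0.6831 = 101380 Tg P.

101000 Tg P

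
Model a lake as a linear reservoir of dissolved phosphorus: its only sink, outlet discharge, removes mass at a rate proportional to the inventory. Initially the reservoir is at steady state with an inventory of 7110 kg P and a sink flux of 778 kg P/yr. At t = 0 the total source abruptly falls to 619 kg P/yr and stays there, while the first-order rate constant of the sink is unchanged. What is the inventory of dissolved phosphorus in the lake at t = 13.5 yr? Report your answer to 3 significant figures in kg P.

5990 kg P

τ = M₀/F₀ = 7110/778 = 9.139 yr; rate constant k = 1/τ.
New steady state M_∞ = F₁/k = F₁·τ = 619 × 9.139 = 5656.9 kg P.
M(t) = M_∞ + (M₀ − M_∞)·e^(−t/τ); t/τ = 13.5/9.139 = 1.477, so e^(−t/τ) = 0.2283.
M(t) = 5656.9 + 1453 × 0.2283 = 5988.6 kg P.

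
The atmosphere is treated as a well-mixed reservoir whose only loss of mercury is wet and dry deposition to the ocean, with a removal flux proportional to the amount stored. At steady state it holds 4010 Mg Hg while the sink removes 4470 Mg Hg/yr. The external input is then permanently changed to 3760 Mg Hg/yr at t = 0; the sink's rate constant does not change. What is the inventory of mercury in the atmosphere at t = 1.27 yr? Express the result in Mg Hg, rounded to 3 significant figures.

3530 Mg Hg

The sink rate constant is k = F₀/M₀ = 4470/4010 = 1.115 yr⁻¹.
Solving dM/dt = F₁ − kM with M(0) = M₀ gives M(t) = F₁/k + (M₀ − F₁/k)·e^(−kt).
F₁/k = 3760/1.115 = 3373.1 Mg Hg; kt = 1.115 × 1.27 = 1.416, e^(−kt) = 0.2428.
M(1.27) = 3373.1 + (4010 − 3373.1) × 0.2428 = 3373.1 + 154.6 = 3527.7 Mg Hg.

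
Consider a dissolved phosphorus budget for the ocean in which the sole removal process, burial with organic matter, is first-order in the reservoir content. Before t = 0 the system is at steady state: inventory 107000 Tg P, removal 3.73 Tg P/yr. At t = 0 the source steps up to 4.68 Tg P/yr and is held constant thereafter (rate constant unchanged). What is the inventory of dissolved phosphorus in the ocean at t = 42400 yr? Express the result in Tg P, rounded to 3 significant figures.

The sink rate constant is k = F₀/M₀ = 3.73/107000 = 3.486×10^-5 yr⁻¹.
Solving dM/dt = F₁ − kM with M(0) = M₀ gives M(t) = F₁/k + (M₀ − F₁/k)·e^(−kt).
F₁/k = 4.68/3.486×10^-5 = 134250 Tg P; kt = 3.486×10^-5 × 42400 = 1.478, e^(−kt) = 0.2281.
M(42400) = 134250 + (107000 − 134250) × 0.2281 = 134250 − 6216 = 128040 Tg P.

128000 Tg P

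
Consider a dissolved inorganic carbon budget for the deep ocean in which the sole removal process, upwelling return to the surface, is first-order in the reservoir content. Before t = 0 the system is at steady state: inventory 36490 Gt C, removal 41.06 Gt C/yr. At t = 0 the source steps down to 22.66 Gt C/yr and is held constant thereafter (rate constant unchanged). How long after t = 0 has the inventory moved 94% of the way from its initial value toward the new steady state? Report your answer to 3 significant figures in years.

τ = M₀/F₀ = 36490/41.06 = 888.7 yr.
The remaining gap fraction is e^(−t/τ); 94% covered ⇒ e^(−t/τ) = 0.0600.
t = −τ ln(0.0600) = 888.7 × 2.813 = 2500 yr.

2500 yr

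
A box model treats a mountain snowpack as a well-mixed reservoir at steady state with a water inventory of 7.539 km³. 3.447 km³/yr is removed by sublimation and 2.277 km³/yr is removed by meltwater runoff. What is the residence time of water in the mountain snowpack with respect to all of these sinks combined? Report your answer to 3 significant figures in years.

1.32 yr

Total removal flux = 3.447 + 2.277 = 5.7240 km³/yr.
τ = M / ΣF_out = 7.539 / 5.7240 = 1.317 yr.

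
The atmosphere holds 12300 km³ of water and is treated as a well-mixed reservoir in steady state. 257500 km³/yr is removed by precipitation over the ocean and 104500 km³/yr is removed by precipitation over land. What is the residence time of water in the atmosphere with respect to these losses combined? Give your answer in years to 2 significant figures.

Total removal = 257500 + 104500 = 362000 km³/yr.
τ = M / ΣF_out = 12300 / 362000 = 0.03398 yr.

0.034 yr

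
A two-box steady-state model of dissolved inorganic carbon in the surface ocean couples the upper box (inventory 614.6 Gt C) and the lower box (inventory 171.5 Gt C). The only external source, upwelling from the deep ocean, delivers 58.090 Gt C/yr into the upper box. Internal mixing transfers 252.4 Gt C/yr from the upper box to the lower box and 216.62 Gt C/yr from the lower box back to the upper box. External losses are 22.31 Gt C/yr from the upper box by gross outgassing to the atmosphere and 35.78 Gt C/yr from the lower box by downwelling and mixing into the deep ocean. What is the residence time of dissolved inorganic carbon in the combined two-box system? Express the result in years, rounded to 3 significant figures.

13.5 yr

Treat the two boxes together as one reservoir: the mixing fluxes between them are internal recycling, so τ = ΣM / Σ(external losses).
M_total = 614.6 + 171.5 = 786.10 Gt C.
ΣF_external_out = 22.31 + 35.78 = 58.090 Gt C/yr.
τ = M_total / ΣF_ext = 786.10 / 58.090 = 13.53 yr.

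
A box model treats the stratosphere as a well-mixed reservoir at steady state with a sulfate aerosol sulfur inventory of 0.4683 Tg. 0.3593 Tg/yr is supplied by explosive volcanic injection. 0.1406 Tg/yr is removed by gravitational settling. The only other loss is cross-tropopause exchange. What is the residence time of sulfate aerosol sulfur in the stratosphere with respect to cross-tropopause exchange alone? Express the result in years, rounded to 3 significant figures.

At steady state ΣF_in = ΣF_out.
ΣF_in = 0.35930 Tg/yr.
Cross-tropopause exchange flux = ΣF_in − (0.1406) = 0.35930 − 0.1406 = 0.2187 Tg/yr.
τ = M / F = 0.4683 / 0.2187 = 2.141 yr.

2.14 yr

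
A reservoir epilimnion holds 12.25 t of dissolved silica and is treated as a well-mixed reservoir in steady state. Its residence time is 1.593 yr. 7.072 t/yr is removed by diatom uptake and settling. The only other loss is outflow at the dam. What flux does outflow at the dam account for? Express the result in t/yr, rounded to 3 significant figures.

0.618 t/yr

Total removal F = M/τ = 12.25 / 1.593 = 7.690 t/yr.
Outflow at the dam = F − (7.072) = 7.690 − 7.072 = 0.6179 t/yr.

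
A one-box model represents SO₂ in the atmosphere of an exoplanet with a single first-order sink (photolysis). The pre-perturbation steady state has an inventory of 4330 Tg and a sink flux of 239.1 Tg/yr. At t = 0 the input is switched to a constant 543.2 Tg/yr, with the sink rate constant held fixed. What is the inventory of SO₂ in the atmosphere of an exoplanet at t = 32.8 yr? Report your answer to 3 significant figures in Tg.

Residence time τ = M₀/F₀ = 18.11 yr. The eventual steady state is M_∞ = M₀·(F₁/F₀) = 4330 × 543.2/239.1 = 9837.1 Tg.
The anomaly ΔM(t) = M(t) − M_∞ decays as ΔM₀·e^(−t/τ) with ΔM₀ = 4330 − 9837.1 = −5507 Tg.
At t = 32.8 yr, e^(−t/τ) = e^(−1.811) = 0.1635, so ΔM = −900.2 Tg and M = 9837.1 − 900.2 = 8936.9 Tg.

8940 Tg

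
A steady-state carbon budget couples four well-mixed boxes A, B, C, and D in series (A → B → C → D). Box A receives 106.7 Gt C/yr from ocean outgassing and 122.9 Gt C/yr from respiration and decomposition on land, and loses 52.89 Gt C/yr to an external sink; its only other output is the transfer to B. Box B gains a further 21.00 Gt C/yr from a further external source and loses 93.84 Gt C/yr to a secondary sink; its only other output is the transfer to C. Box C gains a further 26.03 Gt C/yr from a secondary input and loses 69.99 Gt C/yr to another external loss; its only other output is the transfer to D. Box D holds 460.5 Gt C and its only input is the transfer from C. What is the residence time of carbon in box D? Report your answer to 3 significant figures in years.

7.69 yr

Box A: F(A→B) = (106.7 + 122.9) − 52.89 = 176.71 Gt C/yr.
Box B: F(B→C) = (176.71 + 21.00) − 93.84 = 103.87 Gt C/yr.
Box C: F(C→D) = (103.87 + 26.03) − 69.99 = 59.910 Gt C/yr.
Box D throughput = its input = 59.910 Gt C/yr; τ = 460.5 / 59.910 = 7.687 yr.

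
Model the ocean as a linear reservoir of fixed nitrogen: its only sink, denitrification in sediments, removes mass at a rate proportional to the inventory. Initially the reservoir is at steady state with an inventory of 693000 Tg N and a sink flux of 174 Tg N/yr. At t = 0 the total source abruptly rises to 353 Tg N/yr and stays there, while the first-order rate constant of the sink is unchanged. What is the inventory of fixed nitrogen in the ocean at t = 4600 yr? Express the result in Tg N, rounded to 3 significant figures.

1.18×10^6 Tg N

τ = M₀/F₀ = 693000/174 = 3983 yr; rate constant k = 1/τ.
New steady state M_∞ = F₁/k = F₁·τ = 353 × 3983 = 1.4059×10^6 Tg N.
M(t) = M_∞ + (M₀ − M_∞)·e^(−t/τ); t/τ = 4600/3983 = 1.155, so e^(−t/τ) = 0.3151.
M(t) = 1.4059×10^6 − 712900 × 0.3151 = 1.1813×10^6 Tg N.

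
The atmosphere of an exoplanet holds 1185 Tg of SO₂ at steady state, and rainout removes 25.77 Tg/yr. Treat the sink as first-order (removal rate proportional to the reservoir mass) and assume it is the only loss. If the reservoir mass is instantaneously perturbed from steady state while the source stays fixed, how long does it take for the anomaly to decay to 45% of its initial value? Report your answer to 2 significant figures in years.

For a linear reservoir the anomaly decays as exp(−t/τ) with τ = M/F = 1185/25.77 = 45.98 yr.
exp(−t/τ) = 0.45 ⇒ t = −τ ln(0.45) = 45.98 × 0.7985 = 36.72 yr.

37 yr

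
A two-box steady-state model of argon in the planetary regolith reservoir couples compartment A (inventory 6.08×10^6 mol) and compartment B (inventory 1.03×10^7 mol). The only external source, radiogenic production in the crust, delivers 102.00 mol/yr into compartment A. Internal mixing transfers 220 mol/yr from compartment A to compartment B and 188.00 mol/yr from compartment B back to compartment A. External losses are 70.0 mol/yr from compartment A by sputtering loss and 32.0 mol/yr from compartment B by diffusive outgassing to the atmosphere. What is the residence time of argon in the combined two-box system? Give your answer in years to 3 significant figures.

161000 yr

For the system as a whole, the A↔B exchange is internal and contributes nothing to the throughput; only the external sinks remove mass.
M_total = 6.08×10^6 + 1.03×10^7 = 1.6380×10^7 mol.
ΣF_external_out = 70.0 + 32.0 = 102.00 mol/yr.
τ = M_total / ΣF_ext = 1.6380×10^7 / 102.00 = 160600 yr.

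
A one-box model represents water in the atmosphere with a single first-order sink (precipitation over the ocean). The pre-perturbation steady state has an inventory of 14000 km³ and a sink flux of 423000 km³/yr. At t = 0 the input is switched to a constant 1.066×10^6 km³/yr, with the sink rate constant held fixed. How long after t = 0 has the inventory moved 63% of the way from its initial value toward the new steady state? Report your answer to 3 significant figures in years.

0.0329 yr

τ = M₀/F₀ = 14000/423000 = 0.03310 yr.
The remaining gap fraction is e^(−t/τ); 63% covered ⇒ e^(−t/τ) = 0.370.
t = −τ ln(0.370) = 0.03310 × 0.9943 = 0.03291 yr.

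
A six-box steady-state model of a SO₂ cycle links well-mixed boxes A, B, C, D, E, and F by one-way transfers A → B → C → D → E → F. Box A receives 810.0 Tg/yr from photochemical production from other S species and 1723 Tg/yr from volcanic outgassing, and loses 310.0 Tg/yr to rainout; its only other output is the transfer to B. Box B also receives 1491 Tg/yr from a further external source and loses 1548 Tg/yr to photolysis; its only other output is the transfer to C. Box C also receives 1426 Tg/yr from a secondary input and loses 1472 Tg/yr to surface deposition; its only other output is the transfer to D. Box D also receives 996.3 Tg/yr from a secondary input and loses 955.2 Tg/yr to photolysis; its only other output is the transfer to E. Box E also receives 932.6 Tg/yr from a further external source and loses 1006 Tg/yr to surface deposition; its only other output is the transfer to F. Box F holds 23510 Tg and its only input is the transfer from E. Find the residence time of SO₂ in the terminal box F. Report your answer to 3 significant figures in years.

Box A: F(A→B) = (810.0 + 1723) − 310.0 = 2223.0 Tg/yr.
Box B: F(B→C) = (2223.0 + 1491) − 1548 = 2166.0 Tg/yr.
Box C: F(C→D) = (2166.0 + 1426) − 1472 = 2120.0 Tg/yr.
Box D: F(D→E) = (2120.0 + 996.3) − 955.2 = 2161.1 Tg/yr.
Box E: F(E→F) = (2161.1 + 932.6) − 1006 = 2087.7 Tg/yr.
Box F throughput = its input = 2087.7 Tg/yr; τ = 23510 / 2087.7 = 11.26 yr.

11.3 yr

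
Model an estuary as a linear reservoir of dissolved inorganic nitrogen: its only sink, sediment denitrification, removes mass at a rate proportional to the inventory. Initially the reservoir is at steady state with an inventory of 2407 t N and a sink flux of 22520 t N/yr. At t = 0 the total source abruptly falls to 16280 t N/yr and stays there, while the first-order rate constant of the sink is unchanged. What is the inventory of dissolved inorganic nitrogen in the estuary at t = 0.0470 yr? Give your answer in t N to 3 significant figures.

2170 t N

Residence time τ = M₀/F₀ = 0.1069 yr. The eventual steady state is M_∞ = M₀·(F₁/F₀) = 2407 × 16280/22520 = 1740.1 t N.
The anomaly ΔM(t) = M(t) − M_∞ decays as ΔM₀·e^(−t/τ) with ΔM₀ = 2407 − 1740.1 = 666.9 t N.
At t = 0.0470 yr, e^(−t/τ) = e^(−0.4397) = 0.6442, so ΔM = 429.7 t N and M = 1740.1 + 429.7 = 2169.7 t N.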